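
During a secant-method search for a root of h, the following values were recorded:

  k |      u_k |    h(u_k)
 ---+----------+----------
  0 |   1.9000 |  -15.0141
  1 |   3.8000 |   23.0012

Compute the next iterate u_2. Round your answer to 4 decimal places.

2.6504

u_2 = 3.8000 − 23.0012·(3.8000 − 1.9000) / (23.0012 − (-15.0141))
   = 3.8000 − (43.702280)/(38.015300) = 2.650403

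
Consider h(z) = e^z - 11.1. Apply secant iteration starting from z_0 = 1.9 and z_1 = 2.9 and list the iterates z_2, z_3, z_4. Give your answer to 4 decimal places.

2.2842, 2.3787, 2.4087

h(1.9) = -4.414106, h(2.9) = 7.074145
z_2 = 2.900000 − 7.074145·(2.900000 − 1.900000) / (7.074145 − (-4.414106)) = 2.900000 − (7.074145)/(11.488251) = 2.284228
h(2.284228) = -1.281898
z_3 = 2.284228 − (-1.281898)·(2.284228 − 2.900000) / (-1.281898 − 7.074145) = 2.284228 − (0.789357)/(-8.356043) = 2.378693
h(2.378693) = -0.309207
z_4 = 2.378693 − (-0.309207)·(2.378693 − 2.284228) / (-0.309207 − (-1.281898)) = 2.378693 − (-0.029209)/(0.972691) = 2.408723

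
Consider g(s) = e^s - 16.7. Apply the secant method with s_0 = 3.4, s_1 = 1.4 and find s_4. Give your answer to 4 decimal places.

2.7233

g(3.4) = 13.264100, g(1.4) = -12.644800
s_2 = 1.400000 − (-12.644800)·(1.400000 − 3.400000) / (-12.644800 − 13.264100) = 1.400000 − (25.289600)/(-25.908900) = 2.376097
g(2.376097) = -5.937186
s_3 = 2.376097 − (-5.937186)·(2.376097 − 1.400000) / (-5.937186 − (-12.644800)) = 2.376097 − (-5.795270)/(6.707614) = 3.240081
g(3.240081) = 8.835786
s_4 = 3.240081 − 8.835786·(3.240081 − 2.376097) / (8.835786 − (-5.937186)) = 3.240081 − (7.633977)/(14.772973) = 2.723328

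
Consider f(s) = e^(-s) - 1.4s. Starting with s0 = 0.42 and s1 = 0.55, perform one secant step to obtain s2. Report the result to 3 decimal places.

f(0.42) = 0.06905, f(0.55) = -0.19305
s2 = 0.55000 − (-0.19305)·(0.55000 − 0.42000) / (-0.19305 − 0.06905) = 0.55000 − (-0.02510)/(-0.26210) = 0.45425

0.454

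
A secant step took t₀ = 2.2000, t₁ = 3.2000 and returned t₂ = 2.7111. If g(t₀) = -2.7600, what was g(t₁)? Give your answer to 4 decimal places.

2.6401

The secant line through (2.2000, -2.7600) and (3.2000, g(t₁)) crosses zero at t₂ = 2.7111.
So (2.2000, -2.7600), (3.2000, g(t₁)), (2.7111, 0) are collinear:
g(t₁) = -2.7600 · (3.2000 − 2.7111) / (2.2000 − 2.7111) = -2.7600 · (0.488900)/(-0.511100) = 2.640117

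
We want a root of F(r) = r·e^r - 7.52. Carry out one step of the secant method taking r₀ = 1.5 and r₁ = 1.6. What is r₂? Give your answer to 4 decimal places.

1.5663

F(1.5) = -0.797466, F(1.6) = 0.404852
r₂ = 1.600000 − 0.404852·(1.600000 − 1.500000) / (0.404852 − (-0.797466)) = 1.600000 − (0.040485)/(1.202318) = 1.566327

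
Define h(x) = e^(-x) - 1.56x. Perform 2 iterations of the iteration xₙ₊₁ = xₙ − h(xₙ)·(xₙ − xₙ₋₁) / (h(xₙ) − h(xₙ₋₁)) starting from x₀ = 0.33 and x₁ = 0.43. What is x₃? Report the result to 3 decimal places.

h(0.33) = 0.20412, h(0.43) = -0.02029
x₂ = 0.43000 − (-0.02029)·(0.43000 − 0.33000) / (-0.02029 − 0.20412) = 0.43000 − (-0.00203)/(-0.22441) = 0.42096
h(0.42096) = -0.00028
x₃ = 0.42096 − (-0.00028)·(0.42096 − 0.43000) / (-0.00028 − (-0.02029)) = 0.42096 − (0.00000)/(0.02001) = 0.42083

0.421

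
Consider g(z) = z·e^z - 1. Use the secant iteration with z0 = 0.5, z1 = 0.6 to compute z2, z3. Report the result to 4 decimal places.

0.5653, 0.5671

g(0.5) = -0.175639, g(0.6) = 0.093271
z2 = 0.600000 − 0.093271·(0.600000 − 0.500000) / (0.093271 − (-0.175639)) = 0.600000 − (0.009327)/(0.268911) = 0.565315
g(0.565315) = -0.005044
z3 = 0.565315 − (-0.005044)·(0.565315 − 0.600000) / (-0.005044 − 0.093271) = 0.565315 − (0.000175)/(-0.098315) = 0.567095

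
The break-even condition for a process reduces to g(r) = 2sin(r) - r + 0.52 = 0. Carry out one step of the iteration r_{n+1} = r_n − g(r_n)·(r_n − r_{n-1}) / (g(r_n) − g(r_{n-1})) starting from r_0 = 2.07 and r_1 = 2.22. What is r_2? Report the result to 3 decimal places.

g(2.07) = 0.20593, g(2.22) = -0.10687
r_2 = 2.22000 − (-0.10687)·(2.22000 − 2.07000) / (-0.10687 − 0.20593) = 2.22000 − (-0.01603)/(-0.31280) = 2.16875

2.169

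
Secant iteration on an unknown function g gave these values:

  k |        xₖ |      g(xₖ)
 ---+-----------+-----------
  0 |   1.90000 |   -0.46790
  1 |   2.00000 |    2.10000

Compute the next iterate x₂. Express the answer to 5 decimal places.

x₂ = 2.00000 − 2.10000·(2.00000 − 1.90000) / (2.10000 − (-0.46790))
   = 2.00000 − (0.2100000)/(2.5679000) = 1.9182211

1.91822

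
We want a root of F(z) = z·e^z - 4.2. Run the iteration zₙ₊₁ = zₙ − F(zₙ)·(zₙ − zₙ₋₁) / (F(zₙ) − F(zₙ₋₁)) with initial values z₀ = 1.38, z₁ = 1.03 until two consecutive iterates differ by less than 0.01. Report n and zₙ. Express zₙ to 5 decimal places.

F(1.38) = 1.2853642, F(1.03) = -1.3149022
z₂ = 1.0300000 − (-1.3149022)·(-0.3500000)/(-2.6002664) = 1.2069879;  |Δ| = 0.1769879
F(1.2069879) = -0.1645579
z₃ = 1.2069879 − (-0.1645579)·(0.1769879)/(1.1503443) = 1.2323062;  |Δ| = 0.0253183
F(1.2323062) = 0.0257367
z₄ = 1.2323062 − 0.0257367·(0.0253183)/(0.1902946) = 1.2288820;  |Δ| = 0.0034242
|z₄ − z₃| = 0.0034242 < 0.01

n = 4, zₙ = 1.22888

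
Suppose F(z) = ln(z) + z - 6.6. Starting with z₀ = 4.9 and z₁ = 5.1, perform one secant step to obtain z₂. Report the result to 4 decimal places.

F(4.9) = -0.110765, F(5.1) = 0.129241
z₂ = 5.100000 − 0.129241·(5.100000 − 4.900000) / (0.129241 − (-0.110765)) = 5.100000 − (0.025848)/(0.240005) = 4.992302

4.9923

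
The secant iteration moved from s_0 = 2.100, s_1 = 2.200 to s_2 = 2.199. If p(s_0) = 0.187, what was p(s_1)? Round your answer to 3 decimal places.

-0.002

The secant line through (2.100, 0.187) and (2.200, p(s_1)) crosses zero at s_2 = 2.199.
So (2.100, 0.187), (2.200, p(s_1)), (2.199, 0) are collinear:
p(s_1) = 0.187 · (2.200 − 2.199) / (2.100 − 2.199) = 0.187 · (0.00100)/(-0.09900) = -0.00189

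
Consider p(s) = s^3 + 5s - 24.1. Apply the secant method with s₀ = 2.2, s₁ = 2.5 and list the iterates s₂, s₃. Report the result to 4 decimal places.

p(2.2) = -2.452000, p(2.5) = 4.025000
s₂ = 2.500000 − 4.025000·(2.500000 − 2.200000) / (4.025000 − (-2.452000)) = 2.500000 − (1.207500)/(6.477000) = 2.313571
p(2.313571) = -0.148498
s₃ = 2.313571 − (-0.148498)·(2.313571 − 2.500000) / (-0.148498 − 4.025000) = 2.313571 − (0.027684)/(-4.173498) = 2.320204

2.3136, 2.3202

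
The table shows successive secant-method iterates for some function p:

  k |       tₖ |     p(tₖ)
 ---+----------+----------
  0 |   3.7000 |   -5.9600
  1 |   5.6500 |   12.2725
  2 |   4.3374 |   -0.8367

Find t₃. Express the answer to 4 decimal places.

t₃ = 4.3374 − (-0.8367)·(4.3374 − 5.6500) / (-0.8367 − 12.2725)
   = 4.3374 − (1.098252)/(-13.109200) = 4.421177

4.4212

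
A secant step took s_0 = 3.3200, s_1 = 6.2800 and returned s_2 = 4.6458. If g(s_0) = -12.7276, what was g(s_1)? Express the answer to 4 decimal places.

15.6882

The secant line through (3.3200, -12.7276) and (6.2800, g(s_1)) crosses zero at s_2 = 4.6458.
So (3.3200, -12.7276), (6.2800, g(s_1)), (4.6458, 0) are collinear:
g(s_1) = -12.7276 · (6.2800 − 4.6458) / (3.3200 − 4.6458) = -12.7276 · (1.634200)/(-1.325800) = 15.688221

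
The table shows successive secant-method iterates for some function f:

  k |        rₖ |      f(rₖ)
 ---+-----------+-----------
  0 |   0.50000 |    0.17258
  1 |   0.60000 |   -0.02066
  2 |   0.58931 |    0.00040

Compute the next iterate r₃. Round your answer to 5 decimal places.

r₃ = 0.58931 − 0.00040·(0.58931 − 0.60000) / (0.00040 − (-0.02066))
   = 0.58931 − (-0.0000043)/(0.0210600) = 0.5895130

0.58951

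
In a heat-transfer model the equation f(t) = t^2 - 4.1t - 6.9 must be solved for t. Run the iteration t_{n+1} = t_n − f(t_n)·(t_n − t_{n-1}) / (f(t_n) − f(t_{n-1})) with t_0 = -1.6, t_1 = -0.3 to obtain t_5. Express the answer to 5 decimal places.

f(-1.6) = 2.2200000, f(-0.3) = -5.5800000
t_2 = -0.3000000 − (-5.5800000)·(-0.3000000 − (-1.6000000)) / (-5.5800000 − 2.2200000) = -0.3000000 − (-7.2540000)/(-7.8000000) = -1.2300000
f(-1.2300000) = -0.3441000
t_3 = -1.2300000 − (-0.3441000)·(-1.2300000 − (-0.3000000)) / (-0.3441000 − (-5.5800000)) = -1.2300000 − (0.3200130)/(5.2359000) = -1.2911190
f(-1.2911190) = 0.0605762
t_4 = -1.2911190 − 0.0605762·(-1.2911190 − (-1.2300000)) / (0.0605762 − (-0.3441000)) = -1.2911190 − (-0.0037024)/(0.4046762) = -1.2819701
f(-1.2819701) = -0.0004755
t_5 = -1.2819701 − (-0.0004755)·(-1.2819701 − (-1.2911190)) / (-0.0004755 − 0.0605762) = -1.2819701 − (-0.0000044)/(-0.0610517) = -1.2820413

-1.28204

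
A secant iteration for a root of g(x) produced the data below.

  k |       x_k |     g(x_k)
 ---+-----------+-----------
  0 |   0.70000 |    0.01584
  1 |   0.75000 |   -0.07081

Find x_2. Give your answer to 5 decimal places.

x_2 = 0.75000 − (-0.07081)·(0.75000 − 0.70000) / (-0.07081 − 0.01584)
   = 0.75000 − (-0.0035405)/(-0.0866500) = 0.7091402

0.70914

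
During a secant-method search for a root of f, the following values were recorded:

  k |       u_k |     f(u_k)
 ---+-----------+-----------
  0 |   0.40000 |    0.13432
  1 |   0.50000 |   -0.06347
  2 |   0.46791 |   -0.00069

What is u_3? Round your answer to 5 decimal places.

u_3 = 0.46791 − (-0.00069)·(0.46791 − 0.50000) / (-0.00069 − (-0.06347))
   = 0.46791 − (0.0000221)/(0.0627800) = 0.4675573

0.46756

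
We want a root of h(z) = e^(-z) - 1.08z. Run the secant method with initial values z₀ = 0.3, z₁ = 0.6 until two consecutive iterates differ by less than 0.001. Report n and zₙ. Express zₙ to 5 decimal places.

n = 4, zₙ = 0.53973

h(0.3) = 0.4168182, h(0.6) = -0.0991884
z₂ = 0.6000000 − (-0.0991884)·(0.3000000)/(-0.5160066) = 0.5423331;  |Δ| = 0.0576669
h(0.5423331) = -0.0043295
z₃ = 0.5423331 − (-0.0043295)·(-0.0576669)/(0.0948589) = 0.5397011;  |Δ| = 0.0026320
h(0.5397011) = 0.0000453
z₄ = 0.5397011 − 0.0000453·(-0.0026320)/(0.0043748) = 0.5397283;  |Δ| = 0.0000273
|z₄ − z₃| = 0.0000273 < 0.001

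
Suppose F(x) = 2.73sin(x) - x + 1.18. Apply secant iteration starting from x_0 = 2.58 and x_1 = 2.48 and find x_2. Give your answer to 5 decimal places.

2.59664

F(2.58) = 0.0538203, F(2.48) = 0.3772417
x_2 = 2.4800000 − 0.3772417·(2.4800000 − 2.5800000) / (0.3772417 − 0.0538203) = 2.4800000 − (-0.0377242)/(0.3234214) = 2.5966409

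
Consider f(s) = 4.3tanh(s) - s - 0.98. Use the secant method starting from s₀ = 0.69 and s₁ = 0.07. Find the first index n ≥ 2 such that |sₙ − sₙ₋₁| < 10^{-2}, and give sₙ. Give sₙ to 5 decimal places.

f(0.69) = 0.9013226, f(0.07) = -0.7494907
s₂ = 0.0700000 − (-0.7494907)·(-0.6200000)/(-1.6508133) = 0.3514881;  |Δ| = 0.2814881
f(0.3514881) = 0.1205986
s₃ = 0.3514881 − 0.1205986·(0.2814881)/(0.8700893) = 0.3124724;  |Δ| = 0.0390156
f(0.3124724) = 0.0090718
s₄ = 0.3124724 − 0.0090718·(-0.0390156)/(-0.1115268) = 0.3092989;  |Δ| = 0.0031736
|s₄ − s₃| = 0.0031736 < 10^{-2}

n = 4, sₙ = 0.30930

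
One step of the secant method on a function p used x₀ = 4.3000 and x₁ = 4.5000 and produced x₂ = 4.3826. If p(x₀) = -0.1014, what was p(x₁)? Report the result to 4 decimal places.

The secant line through (4.3000, -0.1014) and (4.5000, p(x₁)) crosses zero at x₂ = 4.3826.
So (4.3000, -0.1014), (4.5000, p(x₁)), (4.3826, 0) are collinear:
p(x₁) = -0.1014 · (4.5000 − 4.3826) / (4.3000 − 4.3826) = -0.1014 · (0.117400)/(-0.082600) = 0.144121

0.1441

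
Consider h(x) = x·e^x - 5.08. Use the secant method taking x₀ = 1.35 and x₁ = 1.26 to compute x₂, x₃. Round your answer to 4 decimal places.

1.3350, 1.3358

h(1.35) = 0.127524, h(1.26) = -0.637969
x₂ = 1.260000 − (-0.637969)·(1.260000 − 1.350000) / (-0.637969 − 0.127524) = 1.260000 − (0.057417)/(-0.765493) = 1.335007
h(1.335007) = -0.006945
x₃ = 1.335007 − (-0.006945)·(1.335007 − 1.260000) / (-0.006945 − (-0.637969)) = 1.335007 − (-0.000521)/(0.631024) = 1.335832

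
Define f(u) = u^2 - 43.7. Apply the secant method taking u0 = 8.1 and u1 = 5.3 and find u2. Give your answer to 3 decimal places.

f(8.1) = 21.91000, f(5.3) = -15.61000
u2 = 5.30000 − (-15.61000)·(5.30000 − 8.10000) / (-15.61000 − 21.91000) = 5.30000 − (43.70800)/(-37.52000) = 6.46493

6.465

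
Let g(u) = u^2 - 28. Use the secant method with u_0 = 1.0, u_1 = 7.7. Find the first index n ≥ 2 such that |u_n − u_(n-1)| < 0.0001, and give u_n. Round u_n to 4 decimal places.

n = 7, u_n = 5.2915

g(1.0) = -27.000000, g(7.7) = 31.290000
u_2 = 7.700000 − 31.290000·(6.700000)/(58.290000) = 4.103448;  |Δ| = 3.596552
g(4.103448) = -11.161712
u_3 = 4.103448 − (-11.161712)·(-3.596552)/(-42.451712) = 5.049080;  |Δ| = 0.945631
g(5.049080) = -2.506794
u_4 = 5.049080 − (-2.506794)·(0.945631)/(8.654919) = 5.322971;  |Δ| = 0.273891
g(5.322971) = 0.334016
u_5 = 5.322971 − 0.334016·(0.273891)/(2.840810) = 5.290767;  |Δ| = 0.032203
g(5.290767) = -0.007783
u_6 = 5.290767 − (-0.007783)·(-0.032203)/(-0.341799) = 5.291500;  |Δ| = 0.000733
g(5.291500) = -0.000023
u_7 = 5.291500 − (-0.000023)·(0.000733)/(0.007760) = 5.291503;  |Δ| = 0.000002
|u_7 − u_6| = 0.000002 < 0.0001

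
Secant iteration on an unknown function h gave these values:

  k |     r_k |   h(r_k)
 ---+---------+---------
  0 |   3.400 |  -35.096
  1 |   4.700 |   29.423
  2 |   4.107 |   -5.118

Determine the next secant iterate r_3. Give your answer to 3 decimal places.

4.195

r_3 = 4.107 − (-5.118)·(4.107 − 4.700) / (-5.118 − 29.423)
   = 4.107 − (3.03497)/(-34.54100) = 4.19487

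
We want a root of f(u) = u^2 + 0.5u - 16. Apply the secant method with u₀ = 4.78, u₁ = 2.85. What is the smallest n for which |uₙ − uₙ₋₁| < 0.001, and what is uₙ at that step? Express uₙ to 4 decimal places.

n = 5, uₙ = 3.7578

f(4.78) = 9.238400, f(2.85) = -6.452500
u₂ = 2.850000 − (-6.452500)·(-1.930000)/(-15.690900) = 3.643665;  |Δ| = 0.793665
f(3.643665) = -0.901869
u₃ = 3.643665 − (-0.901869)·(0.793665)/(5.550631) = 3.772621;  |Δ| = 0.128955
f(3.772621) = 0.118977
u₄ = 3.772621 − 0.118977·(0.128955)/(1.020846) = 3.757591;  |Δ| = 0.015029
f(3.757591) = -0.001712
u₅ = 3.757591 − (-0.001712)·(-0.015029)/(-0.120689) = 3.757804;  |Δ| = 0.000213
|u₅ − u₄| = 0.000213 < 0.001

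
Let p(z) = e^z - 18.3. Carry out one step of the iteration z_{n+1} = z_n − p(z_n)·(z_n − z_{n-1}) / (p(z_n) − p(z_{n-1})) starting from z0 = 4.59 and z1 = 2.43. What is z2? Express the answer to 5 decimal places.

2.60206

p(4.59) = 80.1944302, p(2.43) = -6.9411179
z2 = 2.4300000 − (-6.9411179)·(2.4300000 − 4.5900000) / (-6.9411179 − 80.1944302) = 2.4300000 − (14.9928147)/(-87.1355481) = 2.6020631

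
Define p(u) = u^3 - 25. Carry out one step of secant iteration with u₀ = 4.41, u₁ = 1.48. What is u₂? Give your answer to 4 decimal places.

2.2525

p(4.41) = 60.766121, p(1.48) = -21.758208
u₂ = 1.480000 − (-21.758208)·(1.480000 − 4.410000) / (-21.758208 − 60.766121) = 1.480000 − (63.751549)/(-82.524329) = 2.252518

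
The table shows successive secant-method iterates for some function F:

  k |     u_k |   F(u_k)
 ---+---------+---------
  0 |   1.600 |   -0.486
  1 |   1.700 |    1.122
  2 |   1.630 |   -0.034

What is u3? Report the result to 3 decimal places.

1.632

u3 = 1.630 − (-0.034)·(1.630 − 1.700) / (-0.034 − 1.122)
   = 1.630 − (0.00238)/(-1.15600) = 1.63206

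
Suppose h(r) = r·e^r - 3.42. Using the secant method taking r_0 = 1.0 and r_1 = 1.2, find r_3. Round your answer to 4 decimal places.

1.1176

h(1.0) = -0.701718, h(1.2) = 0.564140
r_2 = 1.200000 − 0.564140·(1.200000 − 1.000000) / (0.564140 − (-0.701718)) = 1.200000 − (0.112828)/(1.265858) = 1.110868
h(1.110868) = -0.046299
r_3 = 1.110868 − (-0.046299)·(1.110868 − 1.200000) / (-0.046299 − 0.564140) = 1.110868 − (0.004127)/(-0.610439) = 1.117629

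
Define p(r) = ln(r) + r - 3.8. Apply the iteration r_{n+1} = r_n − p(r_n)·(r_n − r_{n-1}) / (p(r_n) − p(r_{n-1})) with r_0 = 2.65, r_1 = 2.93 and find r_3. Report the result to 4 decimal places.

p(2.65) = -0.175440, p(2.93) = 0.205002
r_2 = 2.930000 − 0.205002·(2.930000 − 2.650000) / (0.205002 − (-0.175440)) = 2.930000 − (0.057401)/(0.380443) = 2.779121
p(2.779121) = 0.001256
r_3 = 2.779121 − 0.001256·(2.779121 − 2.930000) / (0.001256 − 0.205002) = 2.779121 − (-0.000190)/(-0.203746) = 2.778191

2.7782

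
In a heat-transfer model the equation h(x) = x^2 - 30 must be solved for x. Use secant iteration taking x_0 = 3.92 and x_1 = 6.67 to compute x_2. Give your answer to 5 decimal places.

h(3.92) = -14.6336000, h(6.67) = 14.4889000
x_2 = 6.6700000 − 14.4889000·(6.6700000 − 3.9200000) / (14.4889000 − (-14.6336000)) = 6.6700000 − (39.8444750)/(29.1225000) = 5.3018319

5.30183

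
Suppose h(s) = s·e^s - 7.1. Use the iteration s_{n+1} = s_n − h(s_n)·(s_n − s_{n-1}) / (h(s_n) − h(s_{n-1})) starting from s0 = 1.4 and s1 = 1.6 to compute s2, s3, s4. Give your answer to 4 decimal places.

h(1.4) = -1.422720, h(1.6) = 0.824852
s2 = 1.600000 − 0.824852·(1.600000 − 1.400000) / (0.824852 − (-1.422720)) = 1.600000 − (0.164970)/(2.247572) = 1.526601
h(1.526601) = -0.073814
s3 = 1.526601 − (-0.073814)·(1.526601 − 1.600000) / (-0.073814 − 0.824852) = 1.526601 − (0.005418)/(-0.898666) = 1.532629
h(1.532629) = -0.003411
s4 = 1.532629 − (-0.003411)·(1.532629 − 1.526601) / (-0.003411 − (-0.073814)) = 1.532629 − (-0.000021)/(0.070403) = 1.532922

1.5266, 1.5326, 1.5329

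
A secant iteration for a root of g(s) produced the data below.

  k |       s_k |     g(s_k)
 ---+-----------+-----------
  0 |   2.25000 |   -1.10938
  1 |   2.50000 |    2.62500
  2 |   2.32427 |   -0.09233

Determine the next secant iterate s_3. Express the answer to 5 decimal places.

2.33024

s_3 = 2.32427 − (-0.09233)·(2.32427 − 2.50000) / (-0.09233 − 2.62500)
   = 2.32427 − (0.0162252)/(-2.7173300) = 2.3302410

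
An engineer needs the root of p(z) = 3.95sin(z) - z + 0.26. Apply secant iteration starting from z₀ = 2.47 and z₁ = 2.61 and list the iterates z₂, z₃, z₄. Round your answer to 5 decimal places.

p(2.47) = 0.2478225, p(2.61) = -0.3477179
z₂ = 2.6100000 − (-0.3477179)·(2.6100000 − 2.4700000) / (-0.3477179 − 0.2478225) = 2.6100000 − (-0.0486805)/(-0.5955405) = 2.5282583
p(2.5282583) = 0.0053510
z₃ = 2.5282583 − 0.0053510·(2.5282583 − 2.6100000) / (0.0053510 − (-0.3477179)) = 2.5282583 − (-0.0004374)/(0.3530690) = 2.5294971
p(2.5294971) = 0.0001089
z₄ = 2.5294971 − 0.0001089·(2.5294971 − 2.5282583) / (0.0001089 − 0.0053510) = 2.5294971 − (0.0000001)/(-0.0052422) = 2.5295229

2.52826, 2.52950, 2.52952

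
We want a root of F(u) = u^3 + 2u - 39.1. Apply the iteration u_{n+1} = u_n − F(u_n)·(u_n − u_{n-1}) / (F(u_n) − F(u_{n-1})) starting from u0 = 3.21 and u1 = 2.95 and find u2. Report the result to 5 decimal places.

3.19700

F(3.21) = 0.3961610, F(2.95) = -7.5276250
u2 = 2.9500000 − (-7.5276250)·(2.9500000 − 3.2100000) / (-7.5276250 − 0.3961610) = 2.9500000 − (1.9571825)/(-7.9237860) = 3.1970009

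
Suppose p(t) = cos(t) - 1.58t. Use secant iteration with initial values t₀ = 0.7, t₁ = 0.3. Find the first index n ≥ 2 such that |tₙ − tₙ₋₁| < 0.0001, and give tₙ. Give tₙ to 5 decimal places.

n = 5, tₙ = 0.54215

p(0.7) = -0.3411578, p(0.3) = 0.4813365
t₂ = 0.3000000 − 0.4813365·(-0.4000000)/(0.8224943) = 0.5340862;  |Δ| = 0.2340862
p(0.5340862) = 0.0168779
t₃ = 0.5340862 − 0.0168779·(0.2340862)/(-0.4644586) = 0.5425927;  |Δ| = 0.0085064
p(0.5425927) = -0.0009236
t₄ = 0.5425927 − (-0.0009236)·(0.0085064)/(-0.0178015) = 0.5421513;  |Δ| = 0.0004413
p(0.5421513) = 0.0000015
t₅ = 0.5421513 − 0.0000015·(-0.0004413)/(0.0009251) = 0.5421521;  |Δ| = 0.0000007
|t₅ − t₄| = 0.0000007 < 0.0001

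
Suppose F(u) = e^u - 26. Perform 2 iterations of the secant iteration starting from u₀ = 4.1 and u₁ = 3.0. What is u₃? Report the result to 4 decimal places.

F(4.1) = 34.340288, F(3.0) = -5.914463
u₂ = 3.000000 − (-5.914463)·(3.000000 − 4.100000) / (-5.914463 − 34.340288) = 3.000000 − (6.505909)/(-40.254751) = 3.161618
F(3.161618) = -2.391226
u₃ = 3.161618 − (-2.391226)·(3.161618 − 3.000000) / (-2.391226 − (-5.914463)) = 3.161618 − (-0.386466)/(3.523237) = 3.271309

3.2713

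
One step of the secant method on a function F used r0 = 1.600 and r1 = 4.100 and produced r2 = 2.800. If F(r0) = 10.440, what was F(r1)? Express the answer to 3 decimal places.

The secant line through (1.600, 10.440) and (4.100, F(r1)) crosses zero at r2 = 2.800.
So (1.600, 10.440), (4.100, F(r1)), (2.800, 0) are collinear:
F(r1) = 10.440 · (4.100 − 2.800) / (1.600 − 2.800) = 10.440 · (1.30000)/(-1.20000) = -11.31000

-11.310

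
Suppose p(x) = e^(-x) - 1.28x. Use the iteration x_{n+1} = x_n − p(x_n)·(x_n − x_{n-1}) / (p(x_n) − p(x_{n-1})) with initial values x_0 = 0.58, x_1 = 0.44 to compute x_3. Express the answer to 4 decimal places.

p(0.58) = -0.182502, p(0.44) = 0.080836
x_2 = 0.440000 − 0.080836·(0.440000 − 0.580000) / (0.080836 − (-0.182502)) = 0.440000 − (-0.011317)/(0.263338) = 0.482976
p(0.482976) = -0.001264
x_3 = 0.482976 − (-0.001264)·(0.482976 − 0.440000) / (-0.001264 − 0.080836) = 0.482976 − (-0.000054)/(-0.082100) = 0.482314

0.4823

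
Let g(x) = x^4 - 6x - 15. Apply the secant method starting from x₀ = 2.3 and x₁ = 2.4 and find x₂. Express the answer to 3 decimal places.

2.318

g(2.3) = -0.81590, g(2.4) = 3.77760
x₂ = 2.40000 − 3.77760·(2.40000 − 2.30000) / (3.77760 − (-0.81590)) = 2.40000 − (0.37776)/(4.59350) = 2.31776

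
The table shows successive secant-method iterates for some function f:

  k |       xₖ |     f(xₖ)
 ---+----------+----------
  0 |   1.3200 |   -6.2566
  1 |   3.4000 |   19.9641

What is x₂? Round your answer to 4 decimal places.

1.8163

x₂ = 3.4000 − 19.9641·(3.4000 − 1.3200) / (19.9641 − (-6.2566))
   = 3.4000 − (41.525328)/(26.220700) = 1.816315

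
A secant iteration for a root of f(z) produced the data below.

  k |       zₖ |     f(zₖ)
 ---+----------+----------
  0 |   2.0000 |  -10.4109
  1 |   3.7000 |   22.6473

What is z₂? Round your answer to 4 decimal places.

2.5354

z₂ = 3.7000 − 22.6473·(3.7000 − 2.0000) / (22.6473 − (-10.4109))
   = 3.7000 − (38.500410)/(33.058200) = 2.535375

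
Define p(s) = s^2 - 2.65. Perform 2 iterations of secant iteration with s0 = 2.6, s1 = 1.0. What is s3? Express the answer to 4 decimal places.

1.6712

p(2.6) = 4.110000, p(1.0) = -1.650000
s2 = 1.000000 − (-1.650000)·(1.000000 − 2.600000) / (-1.650000 − 4.110000) = 1.000000 − (2.640000)/(-5.760000) = 1.458333
p(1.458333) = -0.523264
s3 = 1.458333 − (-0.523264)·(1.458333 − 1.000000) / (-0.523264 − (-1.650000)) = 1.458333 − (-0.239829)/(1.126736) = 1.671186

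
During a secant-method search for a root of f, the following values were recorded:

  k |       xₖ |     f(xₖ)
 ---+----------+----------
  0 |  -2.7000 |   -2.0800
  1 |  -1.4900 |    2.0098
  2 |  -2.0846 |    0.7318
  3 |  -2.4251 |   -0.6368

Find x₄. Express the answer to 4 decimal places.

-2.2667

x₄ = -2.4251 − (-0.6368)·(-2.4251 − (-2.0846)) / (-0.6368 − 0.7318)
   = -2.4251 − (0.216830)/(-1.368600) = -2.266668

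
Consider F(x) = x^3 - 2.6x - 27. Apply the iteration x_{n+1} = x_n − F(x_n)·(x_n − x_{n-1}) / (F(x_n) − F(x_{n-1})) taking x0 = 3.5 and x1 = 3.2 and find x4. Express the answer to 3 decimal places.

F(3.5) = 6.77500, F(3.2) = -2.55200
x2 = 3.20000 − (-2.55200)·(3.20000 − 3.50000) / (-2.55200 − 6.77500) = 3.20000 − (0.76560)/(-9.32700) = 3.28208
F(3.28208) = -0.17855
x3 = 3.28208 − (-0.17855)·(3.28208 − 3.20000) / (-0.17855 − (-2.55200)) = 3.28208 − (-0.01466)/(2.37345) = 3.28826
F(3.28826) = 0.00533
x4 = 3.28826 − 0.00533·(3.28826 − 3.28208) / (0.00533 − (-0.17855)) = 3.28826 − (0.00003)/(0.18388) = 3.28808

3.288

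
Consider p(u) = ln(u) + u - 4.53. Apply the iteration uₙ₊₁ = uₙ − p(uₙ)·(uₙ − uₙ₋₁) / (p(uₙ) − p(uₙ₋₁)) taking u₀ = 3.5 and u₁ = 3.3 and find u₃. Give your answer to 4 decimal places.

3.3277

p(3.5) = 0.222763, p(3.3) = -0.036078
u₂ = 3.300000 − (-0.036078)·(3.300000 − 3.500000) / (-0.036078 − 0.222763) = 3.300000 − (0.007216)/(-0.258841) = 3.327876
p(3.327876) = 0.000211
u₃ = 3.327876 − 0.000211·(3.327876 − 3.300000) / (0.000211 − (-0.036078)) = 3.327876 − (0.000006)/(0.036288) = 3.327714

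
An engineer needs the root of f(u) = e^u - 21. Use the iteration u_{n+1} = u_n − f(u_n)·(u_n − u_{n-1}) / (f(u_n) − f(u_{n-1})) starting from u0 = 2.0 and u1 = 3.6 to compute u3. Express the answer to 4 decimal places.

2.9661

f(2.0) = -13.610944, f(3.6) = 15.598234
u2 = 3.600000 − 15.598234·(3.600000 − 2.000000) / (15.598234 − (-13.610944)) = 3.600000 − (24.957175)/(29.209178) = 2.745571
f(2.745571) = -5.426499
u3 = 2.745571 − (-5.426499)·(2.745571 − 3.600000) / (-5.426499 − 15.598234) = 2.745571 − (4.636560)/(-21.024734) = 2.966100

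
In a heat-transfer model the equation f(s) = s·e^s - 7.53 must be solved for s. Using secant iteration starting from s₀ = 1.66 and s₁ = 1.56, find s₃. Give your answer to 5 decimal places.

f(1.66) = 1.2004560, f(1.56) = -0.1062389
s₂ = 1.5600000 − (-0.1062389)·(1.5600000 − 1.6600000) / (-0.1062389 − 1.2004560) = 1.5600000 − (0.0106239)/(-1.3066949) = 1.5681303
f(1.5681303) = -0.0066283
s₃ = 1.5681303 − (-0.0066283)·(1.5681303 − 1.5600000) / (-0.0066283 − (-0.1062389)) = 1.5681303 − (-0.0000539)/(0.0996105) = 1.5686714

1.56867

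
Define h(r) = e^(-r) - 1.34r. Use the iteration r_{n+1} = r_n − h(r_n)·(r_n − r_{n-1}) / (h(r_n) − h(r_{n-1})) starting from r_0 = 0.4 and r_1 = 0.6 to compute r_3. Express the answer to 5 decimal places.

h(0.4) = 0.1343200, h(0.6) = -0.2551884
r_2 = 0.6000000 − (-0.2551884)·(0.6000000 − 0.4000000) / (-0.2551884 − 0.1343200) = 0.6000000 − (-0.0510377)/(-0.3895084) = 0.4689690
h(0.4689690) = -0.0027715
r_3 = 0.4689690 − (-0.0027715)·(0.4689690 − 0.6000000) / (-0.0027715 − (-0.2551884)) = 0.4689690 − (0.0003632)/(0.2524169) = 0.4675303

0.46753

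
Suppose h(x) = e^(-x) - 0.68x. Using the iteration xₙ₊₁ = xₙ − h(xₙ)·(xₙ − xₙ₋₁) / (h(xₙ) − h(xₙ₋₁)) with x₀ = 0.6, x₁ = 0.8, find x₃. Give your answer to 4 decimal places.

h(0.6) = 0.140812, h(0.8) = -0.094671
x₂ = 0.800000 − (-0.094671)·(0.800000 − 0.600000) / (-0.094671 − 0.140812) = 0.800000 − (-0.018934)/(-0.235483) = 0.719594
h(0.719594) = -0.002374
x₃ = 0.719594 − (-0.002374)·(0.719594 − 0.800000) / (-0.002374 − (-0.094671)) = 0.719594 − (0.000191)/(0.092297) = 0.717526

0.7175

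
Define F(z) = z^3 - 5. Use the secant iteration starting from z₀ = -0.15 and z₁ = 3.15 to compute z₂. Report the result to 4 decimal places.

0.3782

F(-0.15) = -5.003375, F(3.15) = 26.255875
z₂ = 3.150000 − 26.255875·(3.150000 − (-0.150000)) / (26.255875 − (-5.003375)) = 3.150000 − (86.644387)/(31.259250) = 0.378200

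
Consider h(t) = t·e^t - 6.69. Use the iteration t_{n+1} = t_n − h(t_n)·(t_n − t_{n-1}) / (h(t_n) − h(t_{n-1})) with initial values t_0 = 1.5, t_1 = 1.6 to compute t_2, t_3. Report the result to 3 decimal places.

1.497, 1.497

h(1.5) = 0.03253, h(1.6) = 1.23485
t_2 = 1.60000 − 1.23485·(1.60000 − 1.50000) / (1.23485 − 0.03253) = 1.60000 − (0.12349)/(1.20232) = 1.49729
h(1.49729) = 0.00227
t_3 = 1.49729 − 0.00227·(1.49729 − 1.60000) / (0.00227 − 1.23485) = 1.49729 − (-0.00023)/(-1.23258) = 1.49710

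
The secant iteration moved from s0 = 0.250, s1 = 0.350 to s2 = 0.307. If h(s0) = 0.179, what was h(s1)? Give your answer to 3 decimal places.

The secant line through (0.250, 0.179) and (0.350, h(s1)) crosses zero at s2 = 0.307.
So (0.250, 0.179), (0.350, h(s1)), (0.307, 0) are collinear:
h(s1) = 0.179 · (0.350 − 0.307) / (0.250 − 0.307) = 0.179 · (0.04300)/(-0.05700) = -0.13504

-0.135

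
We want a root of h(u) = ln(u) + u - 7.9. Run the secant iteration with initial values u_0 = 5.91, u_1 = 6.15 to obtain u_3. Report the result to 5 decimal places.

h(5.91) = -0.2133542, h(6.15) = 0.0664521
u_2 = 6.1500000 − 0.0664521·(6.1500000 − 5.9100000) / (0.0664521 − (-0.2133542)) = 6.1500000 − (0.0159485)/(0.2798063) = 6.0930016
h(6.0930016) = 0.0001425
u_3 = 6.0930016 − 0.0001425·(6.0930016 − 6.1500000) / (0.0001425 − 0.0664521) = 6.0930016 − (-0.0000081)/(-0.0663096) = 6.0928792

6.09288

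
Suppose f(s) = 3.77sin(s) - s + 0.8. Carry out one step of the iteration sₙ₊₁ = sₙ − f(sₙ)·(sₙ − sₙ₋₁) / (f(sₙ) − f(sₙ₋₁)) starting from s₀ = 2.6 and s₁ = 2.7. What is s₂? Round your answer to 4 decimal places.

2.6332

f(2.6) = 0.143440, f(2.7) = -0.288778
s₂ = 2.700000 − (-0.288778)·(2.700000 − 2.600000) / (-0.288778 − 0.143440) = 2.700000 − (-0.028878)/(-0.432218) = 2.633187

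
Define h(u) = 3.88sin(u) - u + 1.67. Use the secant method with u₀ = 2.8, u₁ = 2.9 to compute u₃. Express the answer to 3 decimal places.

h(2.8) = 0.16975, h(2.9) = -0.30171
u₂ = 2.90000 − (-0.30171)·(2.90000 − 2.80000) / (-0.30171 − 0.16975) = 2.90000 − (-0.03017)/(-0.47147) = 2.83601
h(2.83601) = 0.00130
u₃ = 2.83601 − 0.00130·(2.83601 − 2.90000) / (0.00130 − (-0.30171)) = 2.83601 − (-0.00008)/(0.30302) = 2.83628

2.836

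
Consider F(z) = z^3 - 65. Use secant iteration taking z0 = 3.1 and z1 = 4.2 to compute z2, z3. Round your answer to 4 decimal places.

3.9743, 4.0187

F(3.1) = -35.209000, F(4.2) = 9.088000
z2 = 4.200000 − 9.088000·(4.200000 − 3.100000) / (9.088000 − (-35.209000)) = 4.200000 − (9.996800)/(44.297000) = 3.974323
F(3.974323) = -2.224586
z3 = 3.974323 − (-2.224586)·(3.974323 − 4.200000) / (-2.224586 − 9.088000) = 3.974323 − (0.502037)/(-11.312586) = 4.018702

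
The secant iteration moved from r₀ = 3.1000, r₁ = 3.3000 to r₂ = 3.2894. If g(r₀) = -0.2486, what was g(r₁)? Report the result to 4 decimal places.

The secant line through (3.1000, -0.2486) and (3.3000, g(r₁)) crosses zero at r₂ = 3.2894.
So (3.1000, -0.2486), (3.3000, g(r₁)), (3.2894, 0) are collinear:
g(r₁) = -0.2486 · (3.3000 − 3.2894) / (3.1000 − 3.2894) = -0.2486 · (0.010600)/(-0.189400) = 0.013913

0.0139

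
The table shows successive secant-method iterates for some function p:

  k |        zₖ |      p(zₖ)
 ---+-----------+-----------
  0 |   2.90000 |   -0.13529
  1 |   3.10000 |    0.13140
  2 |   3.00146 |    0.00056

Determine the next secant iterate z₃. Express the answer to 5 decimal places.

3.00104

z₃ = 3.00146 − 0.00056·(3.00146 − 3.10000) / (0.00056 − 0.13140)
   = 3.00146 − (-0.0000552)/(-0.1308400) = 3.0010382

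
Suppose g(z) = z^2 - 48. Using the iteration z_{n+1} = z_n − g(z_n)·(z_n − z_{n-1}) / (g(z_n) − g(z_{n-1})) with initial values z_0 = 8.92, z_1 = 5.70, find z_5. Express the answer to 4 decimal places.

6.9282

g(8.92) = 31.566400, g(5.70) = -15.510000
z_2 = 5.700000 − (-15.510000)·(5.700000 − 8.920000) / (-15.510000 − 31.566400) = 5.700000 − (49.942200)/(-47.076400) = 6.760876
g(6.760876) = -2.290562
z_3 = 6.760876 − (-2.290562)·(6.760876 − 5.700000) / (-2.290562 − (-15.510000)) = 6.760876 − (-2.430001)/(13.219438) = 6.944696
g(6.944696) = 0.228800
z_4 = 6.944696 − 0.228800·(6.944696 − 6.760876) / (0.228800 − (-2.290562)) = 6.944696 − (0.042058)/(2.519363) = 6.928002
g(6.928002) = -0.002790
z_5 = 6.928002 − (-0.002790)·(6.928002 − 6.944696) / (-0.002790 − 0.228800) = 6.928002 − (0.000047)/(-0.231590) = 6.928203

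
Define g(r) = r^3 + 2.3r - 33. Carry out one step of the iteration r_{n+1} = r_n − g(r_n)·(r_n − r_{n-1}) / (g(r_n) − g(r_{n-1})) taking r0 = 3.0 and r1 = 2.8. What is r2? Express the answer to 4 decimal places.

g(3.0) = 0.900000, g(2.8) = -4.608000
r2 = 2.800000 − (-4.608000)·(2.800000 − 3.000000) / (-4.608000 − 0.900000) = 2.800000 − (0.921600)/(-5.508000) = 2.967320

2.9673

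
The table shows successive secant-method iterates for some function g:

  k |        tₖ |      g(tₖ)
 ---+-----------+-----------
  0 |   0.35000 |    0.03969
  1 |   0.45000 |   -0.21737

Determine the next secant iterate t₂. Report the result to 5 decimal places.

t₂ = 0.45000 − (-0.21737)·(0.45000 − 0.35000) / (-0.21737 − 0.03969)
   = 0.45000 − (-0.0217370)/(-0.2570600) = 0.3654400

0.36544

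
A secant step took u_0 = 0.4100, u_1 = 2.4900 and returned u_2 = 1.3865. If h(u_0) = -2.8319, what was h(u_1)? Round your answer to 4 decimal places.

The secant line through (0.4100, -2.8319) and (2.4900, h(u_1)) crosses zero at u_2 = 1.3865.
So (0.4100, -2.8319), (2.4900, h(u_1)), (1.3865, 0) are collinear:
h(u_1) = -2.8319 · (2.4900 − 1.3865) / (0.4100 − 1.3865) = -2.8319 · (1.103500)/(-0.976500) = 3.200207

3.2002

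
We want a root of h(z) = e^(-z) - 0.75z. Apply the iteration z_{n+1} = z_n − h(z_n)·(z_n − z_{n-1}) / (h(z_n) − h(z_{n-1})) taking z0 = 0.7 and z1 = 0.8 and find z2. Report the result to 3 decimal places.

0.677

h(0.7) = -0.02841, h(0.8) = -0.15067
z2 = 0.80000 − (-0.15067)·(0.80000 − 0.70000) / (-0.15067 − (-0.02841)) = 0.80000 − (-0.01507)/(-0.12226) = 0.67676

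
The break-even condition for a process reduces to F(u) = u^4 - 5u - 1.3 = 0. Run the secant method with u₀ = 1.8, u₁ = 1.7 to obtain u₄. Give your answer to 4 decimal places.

1.7891

F(1.8) = 0.197600, F(1.7) = -1.447900
u₂ = 1.700000 − (-1.447900)·(1.700000 − 1.800000) / (-1.447900 − 0.197600) = 1.700000 − (0.144790)/(-1.645500) = 1.787991
F(1.787991) = -0.019701
u₃ = 1.787991 − (-0.019701)·(1.787991 − 1.700000) / (-0.019701 − (-1.447900)) = 1.787991 − (-0.001734)/(1.428199) = 1.789205
F(1.789205) = 0.002011
u₄ = 1.789205 − 0.002011·(1.789205 − 1.787991) / (0.002011 − (-0.019701)) = 1.789205 − (0.000002)/(0.021712) = 1.789093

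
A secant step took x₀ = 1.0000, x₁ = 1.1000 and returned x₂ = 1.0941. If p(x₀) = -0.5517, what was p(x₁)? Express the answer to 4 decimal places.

0.0346

The secant line through (1.0000, -0.5517) and (1.1000, p(x₁)) crosses zero at x₂ = 1.0941.
So (1.0000, -0.5517), (1.1000, p(x₁)), (1.0941, 0) are collinear:
p(x₁) = -0.5517 · (1.1000 − 1.0941) / (1.0000 − 1.0941) = -0.5517 · (0.005900)/(-0.094100) = 0.034591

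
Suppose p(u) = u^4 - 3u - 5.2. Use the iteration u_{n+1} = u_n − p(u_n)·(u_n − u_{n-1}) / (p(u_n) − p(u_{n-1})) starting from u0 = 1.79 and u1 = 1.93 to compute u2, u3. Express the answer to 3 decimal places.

p(1.79) = -0.30374, p(1.93) = 2.88488
u2 = 1.93000 − 2.88488·(1.93000 − 1.79000) / (2.88488 − (-0.30374)) = 1.93000 − (0.40388)/(3.18862) = 1.80334
p(1.80334) = -0.03437
u3 = 1.80334 − (-0.03437)·(1.80334 − 1.93000) / (-0.03437 − 2.88488) = 1.80334 − (0.00435)/(-2.91925) = 1.80483

1.803, 1.805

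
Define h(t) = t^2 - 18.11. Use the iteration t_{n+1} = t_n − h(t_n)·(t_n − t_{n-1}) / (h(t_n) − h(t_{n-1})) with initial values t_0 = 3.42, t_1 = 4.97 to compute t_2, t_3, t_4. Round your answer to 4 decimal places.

h(3.42) = -6.413600, h(4.97) = 6.590900
t_2 = 4.970000 − 6.590900·(4.970000 − 3.420000) / (6.590900 − (-6.413600)) = 4.970000 − (10.215895)/(13.004500) = 4.184434
h(4.184434) = -0.600513
t_3 = 4.184434 − (-0.600513)·(4.184434 − 4.970000) / (-0.600513 − 6.590900) = 4.184434 − (0.471743)/(-7.191413) = 4.250032
h(4.250032) = -0.047229
t_4 = 4.250032 − (-0.047229)·(4.250032 − 4.184434) / (-0.047229 − (-0.600513)) = 4.250032 − (-0.003098)/(0.553285) = 4.255631

4.1844, 4.2500, 4.2556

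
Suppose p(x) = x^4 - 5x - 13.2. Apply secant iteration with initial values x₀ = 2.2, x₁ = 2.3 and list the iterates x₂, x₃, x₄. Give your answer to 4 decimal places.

p(2.2) = -0.774400, p(2.3) = 3.284100
x₂ = 2.300000 − 3.284100·(2.300000 − 2.200000) / (3.284100 − (-0.774400)) = 2.300000 − (0.328410)/(4.058500) = 2.219081
p(2.219081) = -0.046475
x₃ = 2.219081 − (-0.046475)·(2.219081 − 2.300000) / (-0.046475 − 3.284100) = 2.219081 − (0.003761)/(-3.330575) = 2.220210
p(2.220210) = -0.002728
x₄ = 2.220210 − (-0.002728)·(2.220210 − 2.219081) / (-0.002728 − (-0.046475)) = 2.220210 − (-0.000003)/(0.043747) = 2.220281

2.2191, 2.2202, 2.2203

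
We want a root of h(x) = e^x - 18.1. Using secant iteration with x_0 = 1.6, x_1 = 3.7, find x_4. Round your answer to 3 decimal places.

2.952

h(1.6) = -13.14697, h(3.7) = 22.34730
x_2 = 3.70000 − 22.34730·(3.70000 − 1.60000) / (22.34730 − (-13.14697)) = 3.70000 − (46.92934)/(35.49427) = 2.37783
h(2.37783) = -7.31848
x_3 = 2.37783 − (-7.31848)·(2.37783 − 3.70000) / (-7.31848 − 22.34730) = 2.37783 − (9.67625)/(-29.66579) = 2.70401
h(2.70401) = -3.16050
x_4 = 2.70401 − (-3.16050)·(2.70401 − 2.37783) / (-3.16050 − (-7.31848)) = 2.70401 − (-1.03088)/(4.15798) = 2.95194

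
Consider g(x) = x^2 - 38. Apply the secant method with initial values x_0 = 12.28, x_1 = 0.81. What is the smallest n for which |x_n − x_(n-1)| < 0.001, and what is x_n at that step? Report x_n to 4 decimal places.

g(12.28) = 112.798400, g(0.81) = -37.343900
x_2 = 0.810000 − (-37.343900)·(-11.470000)/(-150.142300) = 3.662857;  |Δ| = 2.852857
g(3.662857) = -24.583478
x_3 = 3.662857 − (-24.583478)·(2.852857)/(12.760422) = 9.159004;  |Δ| = 5.496146
g(9.159004) = 45.887345
x_4 = 9.159004 − 45.887345·(5.496146)/(70.470823) = 5.580167;  |Δ| = 3.578837
g(5.580167) = -6.861738
x_5 = 5.580167 − (-6.861738)·(-3.578837)/(-52.749084) = 6.045711;  |Δ| = 0.465544
g(6.045711) = -1.449376
x_6 = 6.045711 − (-1.449376)·(0.465544)/(5.412362) = 6.170379;  |Δ| = 0.124668
g(6.170379) = 0.073581
x_7 = 6.170379 − 0.073581·(0.124668)/(1.522956) = 6.164356;  |Δ| = 0.006023
g(6.164356) = -0.000715
x_8 = 6.164356 − (-0.000715)·(-0.006023)/(-0.074295) = 6.164414;  |Δ| = 0.000058
|x_8 − x_7| = 0.000058 < 0.001

n = 8, x_n = 6.1644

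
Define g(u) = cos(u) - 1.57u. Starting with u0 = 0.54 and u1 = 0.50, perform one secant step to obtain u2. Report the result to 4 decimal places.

g(0.54) = 0.009909, g(0.50) = 0.092583
u2 = 0.500000 − 0.092583·(0.500000 − 0.540000) / (0.092583 − 0.009909) = 0.500000 − (-0.003703)/(0.082674) = 0.544794

0.5448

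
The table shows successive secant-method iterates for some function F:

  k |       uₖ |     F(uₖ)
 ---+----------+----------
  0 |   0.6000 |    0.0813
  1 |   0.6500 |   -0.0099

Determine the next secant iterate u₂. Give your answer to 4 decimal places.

0.6446

u₂ = 0.6500 − (-0.0099)·(0.6500 − 0.6000) / (-0.0099 − 0.0813)
   = 0.6500 − (-0.000495)/(-0.091200) = 0.644572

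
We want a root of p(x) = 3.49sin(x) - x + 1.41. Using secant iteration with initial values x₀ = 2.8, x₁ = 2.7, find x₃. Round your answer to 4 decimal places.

p(2.8) = -0.220891, p(2.7) = 0.201556
x₂ = 2.700000 − 0.201556·(2.700000 − 2.800000) / (0.201556 − (-0.220891)) = 2.700000 − (-0.020156)/(0.422447) = 2.747711
p(2.747711) = 0.001664
x₃ = 2.747711 − 0.001664·(2.747711 − 2.700000) / (0.001664 − 0.201556) = 2.747711 − (0.000079)/(-0.199892) = 2.748109

2.7481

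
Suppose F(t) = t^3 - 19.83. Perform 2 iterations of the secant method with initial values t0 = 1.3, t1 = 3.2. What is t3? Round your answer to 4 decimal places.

F(1.3) = -17.633000, F(3.2) = 12.938000
t2 = 3.200000 − 12.938000·(3.200000 − 1.300000) / (12.938000 − (-17.633000)) = 3.200000 − (24.582200)/(30.571000) = 2.395898
F(2.395898) = -6.076760
t3 = 2.395898 − (-6.076760)·(2.395898 − 3.200000) / (-6.076760 − 12.938000) = 2.395898 − (4.886335)/(-19.014760) = 2.652874

2.6529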